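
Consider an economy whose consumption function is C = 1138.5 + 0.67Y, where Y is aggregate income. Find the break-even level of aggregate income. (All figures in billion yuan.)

At break-even, C = Y: 1138.5 + 0.67Y = Y
0.33Y = 1138.5, so Y = 1138.5/0.33 = 3450

Y = 3450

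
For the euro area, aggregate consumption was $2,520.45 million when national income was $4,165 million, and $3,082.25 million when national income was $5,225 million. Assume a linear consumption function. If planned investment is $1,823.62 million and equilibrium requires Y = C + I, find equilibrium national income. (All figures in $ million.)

Y = 4546

MPC = (3082.25 − 2520.45)/(5225 − 4165) = 561.8/1060 = 0.53
a = 2520.45 − 0.53(4165) = 313
Equilibrium: Y = 313 + 0.53Y + 1823.62
0.47Y = 2136.62, so Y = 2136.62/0.47 = 4546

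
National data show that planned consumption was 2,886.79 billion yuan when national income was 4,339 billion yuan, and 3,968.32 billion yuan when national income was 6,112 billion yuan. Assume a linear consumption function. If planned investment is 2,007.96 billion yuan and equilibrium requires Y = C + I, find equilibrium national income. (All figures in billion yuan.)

MPC = (3968.32 − 2886.79)/(6112 − 4339) = 1081.53/1773 = 0.61
a = 2886.79 − 0.61(4339) = 240
Equilibrium: Y = 240 + 0.61Y + 2007.96
0.39Y = 2247.96, so Y = 2247.96/0.39 = 5764

Y = 5764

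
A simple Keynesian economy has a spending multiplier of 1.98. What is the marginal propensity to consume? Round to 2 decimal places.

MPC = 0.49

k = 1/(1 − MPC), so 1 − MPC = 1/k = 1/1.98 = 0.5051
MPC = 1 − 0.5051 = 0.49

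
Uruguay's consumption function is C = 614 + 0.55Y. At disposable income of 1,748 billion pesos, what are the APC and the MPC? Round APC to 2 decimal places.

APC = 0.90; MPC = 0.55

MPC = 0.55 (the slope of the consumption function)
C = 614 + 0.55(1748) = 1575.4, so APC = 1575.4/1748 = 0.90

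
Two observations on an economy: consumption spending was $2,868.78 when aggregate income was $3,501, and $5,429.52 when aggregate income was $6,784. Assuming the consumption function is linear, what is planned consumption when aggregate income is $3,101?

MPC = (5429.52 − 2868.78)/(6784 − 3501) = 2560.74/3283 = 0.78
a = 2868.78 − 0.78(3501) = 2868.78 − 2730.78 = 138
C = 138 + 0.78(3101) = 138 + 2418.78 = 2556.78

C = 2556.78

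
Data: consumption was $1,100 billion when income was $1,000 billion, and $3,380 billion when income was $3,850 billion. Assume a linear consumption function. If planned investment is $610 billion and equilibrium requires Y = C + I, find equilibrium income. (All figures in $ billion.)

MPC = (3380 − 1100)/(3850 − 1000) = 2280/2850 = 0.8
a = 1100 − 0.8(1000) = 300
Equilibrium: Y = 300 + 0.8Y + 610
0.2Y = 910, so Y = 910/0.2 = 4550

Y = 4550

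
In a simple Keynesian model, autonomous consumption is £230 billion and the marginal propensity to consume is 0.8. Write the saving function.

S = -230 + 0.2Y

S = Y − C = Y − (230 + 0.8Y) = -230 + (1 − 0.8)Y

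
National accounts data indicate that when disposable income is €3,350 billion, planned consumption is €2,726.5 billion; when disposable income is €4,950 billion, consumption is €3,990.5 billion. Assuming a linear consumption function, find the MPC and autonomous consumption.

MPC = 0.79; a = 80

MPC = ΔC/ΔY = (3990.5 − 2726.5)/(4950 − 3350) = 1264/1600 = 0.79
a = C − MPC·Y = 2726.5 − 0.79(3350) = 2726.5 − 2646.5 = 80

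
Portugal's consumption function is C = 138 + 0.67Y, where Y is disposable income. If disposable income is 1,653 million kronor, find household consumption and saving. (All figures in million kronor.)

C = 138 + 0.67(1653) = 138 + 1107.51 = 1245.51
S = Y − C = 1653 − 1245.51 = 407.49

C = 1245.51; S = 407.49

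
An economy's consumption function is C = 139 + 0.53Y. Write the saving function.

S = Y − C = Y − (139 + 0.53Y) = -139 + (1 − 0.53)Y

S = -139 + 0.47Y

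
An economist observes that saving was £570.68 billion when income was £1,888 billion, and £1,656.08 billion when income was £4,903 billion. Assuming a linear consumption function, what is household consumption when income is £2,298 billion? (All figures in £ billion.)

C = 1579.72

MPS = ΔS/ΔY = (1656.08 − 570.68)/(4903 − 1888) = 1085.4/3015 = 0.36
MPC = 1 − MPS = 0.64
Autonomous saving = 570.68 − 0.36(1888) = -109, so a = 109
C = 109 + 0.64(2298) = 109 + 1470.72 = 1579.72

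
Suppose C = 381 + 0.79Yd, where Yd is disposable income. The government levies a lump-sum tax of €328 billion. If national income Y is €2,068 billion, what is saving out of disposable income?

S = -15.6

Yd = Y − T = 2068 − 328 = 1740
C = 381 + 0.79(1740) = 381 + 1374.6 = 1755.6
S = Yd − C = 1740 − 1755.6 = -15.6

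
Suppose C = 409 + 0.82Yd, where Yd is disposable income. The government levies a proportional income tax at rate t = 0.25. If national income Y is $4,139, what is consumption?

Yd = (1 − 0.25)(4139) = 0.75(4139) = 3104.25
C = 409 + 0.82(3104.25) = 409 + 2545.485 = 2954.485

C = 2954.485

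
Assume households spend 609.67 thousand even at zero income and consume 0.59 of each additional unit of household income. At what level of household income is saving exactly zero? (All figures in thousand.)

At break-even, C = Y: 609.67 + 0.59Y = Y
0.41Y = 609.67, so Y = 609.67/0.41 = 1487

Y = 1487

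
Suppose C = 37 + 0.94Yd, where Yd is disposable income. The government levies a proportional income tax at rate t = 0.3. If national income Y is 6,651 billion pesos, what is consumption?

Yd = (1 − 0.3)(6651) = 0.7(6651) = 4655.7
C = 37 + 0.94(4655.7) = 37 + 4376.358 = 4413.358

C = 4413.358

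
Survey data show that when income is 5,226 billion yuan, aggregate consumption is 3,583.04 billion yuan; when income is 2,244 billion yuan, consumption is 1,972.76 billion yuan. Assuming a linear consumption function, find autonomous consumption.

MPC = ΔC/ΔY = (3583.04 − 1972.76)/(5226 − 2244) = 1610.28/2982 = 0.54
a = C − MPC·Y = 1972.76 − 0.54(2244) = 1972.76 − 1211.76 = 761

a = 761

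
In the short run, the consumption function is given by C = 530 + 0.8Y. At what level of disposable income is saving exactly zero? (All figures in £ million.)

At break-even, C = Y: 530 + 0.8Y = Y
0.2Y = 530, so Y = 530/0.2 = 2650

Y = 2650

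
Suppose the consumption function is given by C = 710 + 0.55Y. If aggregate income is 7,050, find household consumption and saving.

C = 710 + 0.55(7050) = 710 + 3877.5 = 4587.5
S = Y − C = 7050 − 4587.5 = 2462.5

C = 4587.5; S = 2462.5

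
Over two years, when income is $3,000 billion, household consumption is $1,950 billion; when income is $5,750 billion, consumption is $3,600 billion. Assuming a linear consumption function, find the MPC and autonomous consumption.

MPC = 0.6; a = 150

MPC = ΔC/ΔY = (3600 − 1950)/(5750 − 3000) = 1650/2750 = 0.6
a = C − MPC·Y = 1950 − 0.6(3000) = 1950 − 1800 = 150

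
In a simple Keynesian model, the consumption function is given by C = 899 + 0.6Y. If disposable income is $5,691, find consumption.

C = 899 + 0.6(5691) = 899 + 3414.6 = 4313.6

C = 4313.6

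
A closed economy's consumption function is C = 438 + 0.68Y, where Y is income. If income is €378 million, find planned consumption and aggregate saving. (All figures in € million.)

C = 695.04; S = -317.04

C = 438 + 0.68(378) = 438 + 257.04 = 695.04
S = Y − C = 378 − 695.04 = -317.04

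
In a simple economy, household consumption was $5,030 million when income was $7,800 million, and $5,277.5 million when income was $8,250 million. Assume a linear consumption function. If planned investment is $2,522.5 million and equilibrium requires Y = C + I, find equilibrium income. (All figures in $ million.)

MPC = (5277.5 − 5030)/(8250 − 7800) = 247.5/450 = 0.55
a = 5030 − 0.55(7800) = 740
Equilibrium: Y = 740 + 0.55Y + 2522.5
0.45Y = 3262.5, so Y = 3262.5/0.45 = 7250

Y = 7250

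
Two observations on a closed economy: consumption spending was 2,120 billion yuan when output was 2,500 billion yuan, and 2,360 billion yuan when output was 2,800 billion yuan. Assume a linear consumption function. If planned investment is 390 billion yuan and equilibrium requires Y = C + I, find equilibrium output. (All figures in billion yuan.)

Y = 2550

MPC = (2360 − 2120)/(2800 − 2500) = 240/300 = 0.8
a = 2120 − 0.8(2500) = 120
Equilibrium: Y = 120 + 0.8Y + 390
0.2Y = 510, so Y = 510/0.2 = 2550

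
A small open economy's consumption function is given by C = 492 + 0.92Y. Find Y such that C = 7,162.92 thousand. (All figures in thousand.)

492 + 0.92Y = 7162.92
0.92Y = 6670.92, so Y = 6670.92/0.92 = 7251

Y = 7251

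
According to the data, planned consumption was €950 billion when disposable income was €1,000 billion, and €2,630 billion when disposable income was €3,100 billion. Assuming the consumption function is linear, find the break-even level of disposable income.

Y = 750

MPC = (2630 − 950)/(3100 − 1000) = 1680/2100 = 0.8
a = 950 − 0.8(1000) = 950 − 800 = 150
Break-even: Y = a/(1−MPC) = 150/0.2 = 750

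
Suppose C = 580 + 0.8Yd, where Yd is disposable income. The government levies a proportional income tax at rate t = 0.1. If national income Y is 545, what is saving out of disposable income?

S = -481.9

Yd = (1 − 0.1)(545) = 0.9(545) = 490.5
C = 580 + 0.8(490.5) = 580 + 392.4 = 972.4
S = Yd − C = 490.5 − 972.4 = -481.9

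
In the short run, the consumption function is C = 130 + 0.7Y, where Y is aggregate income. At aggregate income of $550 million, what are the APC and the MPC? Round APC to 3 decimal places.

MPC = 0.7 (the slope of the consumption function)
C = 130 + 0.7(550) = 515, so APC = 515/550 = 0.936

APC = 0.936; MPC = 0.7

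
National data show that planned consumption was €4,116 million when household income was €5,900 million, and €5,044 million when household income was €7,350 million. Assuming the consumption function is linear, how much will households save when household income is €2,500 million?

MPC = (5044 − 4116)/(7350 − 5900) = 928/1450 = 0.64
a = 4116 − 0.64(5900) = 4116 − 3776 = 340
C = 340 + 0.64(2500) = 1940
S = 2500 − 1940 = 560

S = 560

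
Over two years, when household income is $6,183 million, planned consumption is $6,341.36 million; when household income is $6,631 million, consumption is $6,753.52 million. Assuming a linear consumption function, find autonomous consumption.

a = 653

MPC = ΔC/ΔY = (6753.52 − 6341.36)/(6631 − 6183) = 412.16/448 = 0.92
a = C − MPC·Y = 6341.36 − 0.92(6183) = 6341.36 − 5688.36 = 653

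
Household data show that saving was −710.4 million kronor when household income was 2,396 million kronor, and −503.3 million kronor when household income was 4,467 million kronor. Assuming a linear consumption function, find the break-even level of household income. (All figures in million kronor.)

Y = 9500

MPS = ΔS/ΔY = (-503.3 − (-710.4))/(4467 − 2396) = 207.1/2071 = 0.1
MPC = 1 − MPS = 0.9
From S(2396) = -710.4: −a + 0.1(2396) = -710.4, so a = 239.6 − (-710.4) = 950
Break-even (S = 0): Y = a/MPS = 950/0.1 = 9500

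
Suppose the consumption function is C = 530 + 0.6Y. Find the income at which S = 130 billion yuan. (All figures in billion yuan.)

S = Y − C = -530 + 0.4Y
-530 + 0.4Y = 130, so 0.4Y = 660 and Y = 1650

Y = 1650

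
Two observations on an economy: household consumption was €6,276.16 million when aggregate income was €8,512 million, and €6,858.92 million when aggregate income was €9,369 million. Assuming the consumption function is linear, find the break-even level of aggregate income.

MPC = (6858.92 − 6276.16)/(9369 − 8512) = 582.76/857 = 0.68
a = 6276.16 − 0.68(8512) = 6276.16 − 5788.16 = 488
Break-even: Y = a/(1−MPC) = 488/0.32 = 1525

Y = 1525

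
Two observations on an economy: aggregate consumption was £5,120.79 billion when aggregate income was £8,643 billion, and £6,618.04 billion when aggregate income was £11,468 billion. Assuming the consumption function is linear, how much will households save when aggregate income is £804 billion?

MPC = (6618.04 − 5120.79)/(11468 − 8643) = 1497.25/2825 = 0.53
a = 5120.79 − 0.53(8643) = 5120.79 − 4580.79 = 540
C = 540 + 0.53(804) = 966.12
S = 804 − 966.12 = -162.12

S = -162.12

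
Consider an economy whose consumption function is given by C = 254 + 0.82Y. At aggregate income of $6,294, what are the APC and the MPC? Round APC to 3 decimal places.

APC = 0.860; MPC = 0.82

MPC = 0.82 (the slope of the consumption function)
C = 254 + 0.82(6294) = 5415.08, so APC = 5415.08/6294 = 0.860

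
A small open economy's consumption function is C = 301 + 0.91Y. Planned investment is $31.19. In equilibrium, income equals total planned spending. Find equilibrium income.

Y = C + I = 301 + 0.91Y + 31.19
Y − 0.91Y = 332.19
0.09Y = 332.19, so Y = 332.19/0.09 = 3691

Y = 3691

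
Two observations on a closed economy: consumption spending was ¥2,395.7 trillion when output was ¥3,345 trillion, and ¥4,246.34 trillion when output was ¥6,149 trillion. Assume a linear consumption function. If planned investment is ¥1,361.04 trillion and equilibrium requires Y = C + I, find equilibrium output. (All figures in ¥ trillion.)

MPC = (4246.34 − 2395.7)/(6149 − 3345) = 1850.64/2804 = 0.66
a = 2395.7 − 0.66(3345) = 188
Equilibrium: Y = 188 + 0.66Y + 1361.04
0.34Y = 1549.04, so Y = 1549.04/0.34 = 4556

Y = 4556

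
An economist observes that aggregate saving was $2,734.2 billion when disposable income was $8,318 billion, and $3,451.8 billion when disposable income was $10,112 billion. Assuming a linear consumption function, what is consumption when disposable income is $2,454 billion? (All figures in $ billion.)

MPS = ΔS/ΔY = (3451.8 − 2734.2)/(10112 − 8318) = 717.6/1794 = 0.4
MPC = 1 − MPS = 0.6
Autonomous saving = 2734.2 − 0.4(8318) = -593, so a = 593
C = 593 + 0.6(2454) = 593 + 1472.4 = 2065.4

C = 2065.4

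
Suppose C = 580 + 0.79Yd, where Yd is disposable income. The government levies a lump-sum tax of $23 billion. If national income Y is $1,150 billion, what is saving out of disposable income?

Yd = Y − T = 1150 − 23 = 1127
C = 580 + 0.79(1127) = 580 + 890.33 = 1470.33
S = Yd − C = 1127 − 1470.33 = -343.33

S = -343.33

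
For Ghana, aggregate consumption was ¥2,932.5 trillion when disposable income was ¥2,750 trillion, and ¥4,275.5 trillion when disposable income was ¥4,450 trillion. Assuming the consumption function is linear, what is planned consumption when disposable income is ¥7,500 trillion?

MPC = (4275.5 − 2932.5)/(4450 − 2750) = 1343/1700 = 0.79
a = 2932.5 − 0.79(2750) = 2932.5 − 2172.5 = 760
C = 760 + 0.79(7500) = 760 + 5925 = 6685

C = 6685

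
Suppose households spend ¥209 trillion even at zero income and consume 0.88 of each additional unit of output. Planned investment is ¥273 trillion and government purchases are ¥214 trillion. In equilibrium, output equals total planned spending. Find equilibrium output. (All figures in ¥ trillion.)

Y = C + I + G = 209 + 0.88Y + 273 + 214
Y − 0.88Y = 696
0.12Y = 696, so Y = 696/0.12 = 5800

Y = 5800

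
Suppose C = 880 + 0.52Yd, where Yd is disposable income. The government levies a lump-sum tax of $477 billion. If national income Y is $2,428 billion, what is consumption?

Yd = Y − T = 2428 − 477 = 1951
C = 880 + 0.52(1951) = 880 + 1014.52 = 1894.52

C = 1894.52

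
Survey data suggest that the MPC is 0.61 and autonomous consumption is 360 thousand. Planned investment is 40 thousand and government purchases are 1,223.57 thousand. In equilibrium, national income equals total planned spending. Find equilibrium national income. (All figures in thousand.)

Y = C + I + G = 360 + 0.61Y + 40 + 1223.57
Y − 0.61Y = 1623.57
0.39Y = 1623.57, so Y = 1623.57/0.39 = 4163

Y = 4163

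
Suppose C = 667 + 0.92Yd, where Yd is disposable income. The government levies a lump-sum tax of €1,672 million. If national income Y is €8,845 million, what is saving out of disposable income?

Yd = Y − T = 8845 − 1672 = 7173
C = 667 + 0.92(7173) = 667 + 6599.16 = 7266.16
S = Yd − C = 7173 − 7266.16 = -93.16

S = -93.16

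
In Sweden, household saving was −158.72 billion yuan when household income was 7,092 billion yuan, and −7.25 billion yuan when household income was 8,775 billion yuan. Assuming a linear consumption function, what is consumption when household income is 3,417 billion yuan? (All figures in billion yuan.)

C = 3906.47

MPS = ΔS/ΔY = (-7.25 − (-158.72))/(8775 − 7092) = 151.47/1683 = 0.09
MPC = 1 − MPS = 0.91
Autonomous saving = -158.72 − 0.09(7092) = -797, so a = 797
C = 797 + 0.91(3417) = 797 + 3109.47 = 3906.47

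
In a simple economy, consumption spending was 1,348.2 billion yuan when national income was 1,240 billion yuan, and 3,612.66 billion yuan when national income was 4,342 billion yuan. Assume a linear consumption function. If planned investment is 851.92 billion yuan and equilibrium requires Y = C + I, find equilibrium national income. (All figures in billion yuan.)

Y = 4796

MPC = (3612.66 − 1348.2)/(4342 − 1240) = 2264.46/3102 = 0.73
a = 1348.2 − 0.73(1240) = 443
Equilibrium: Y = 443 + 0.73Y + 851.92
0.27Y = 1294.92, so Y = 1294.92/0.27 = 4796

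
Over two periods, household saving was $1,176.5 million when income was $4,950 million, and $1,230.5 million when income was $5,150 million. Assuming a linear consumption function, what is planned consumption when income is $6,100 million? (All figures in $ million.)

MPS = ΔS/ΔY = (1230.5 − 1176.5)/(5150 − 4950) = 54/200 = 0.27
MPC = 1 − MPS = 0.73
Autonomous saving = 1176.5 − 0.27(4950) = -160, so a = 160
C = 160 + 0.73(6100) = 160 + 4453 = 4613

C = 4613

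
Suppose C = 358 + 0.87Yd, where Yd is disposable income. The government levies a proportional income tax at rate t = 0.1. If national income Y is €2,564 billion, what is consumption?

C = 2365.612

Yd = (1 − 0.1)(2564) = 0.9(2564) = 2307.6
C = 358 + 0.87(2307.6) = 358 + 2007.612 = 2365.612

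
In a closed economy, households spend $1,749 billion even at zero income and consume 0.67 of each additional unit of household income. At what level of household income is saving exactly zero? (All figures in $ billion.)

Y = 5300

At break-even, C = Y: 1749 + 0.67Y = Y
0.33Y = 1749, so Y = 1749/0.33 = 5300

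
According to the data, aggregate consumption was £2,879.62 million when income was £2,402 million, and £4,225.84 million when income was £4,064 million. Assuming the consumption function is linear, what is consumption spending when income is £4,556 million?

C = 4624.36

MPC = (4225.84 − 2879.62)/(4064 − 2402) = 1346.22/1662 = 0.81
a = 2879.62 − 0.81(2402) = 2879.62 − 1945.62 = 934
C = 934 + 0.81(4556) = 934 + 3690.36 = 4624.36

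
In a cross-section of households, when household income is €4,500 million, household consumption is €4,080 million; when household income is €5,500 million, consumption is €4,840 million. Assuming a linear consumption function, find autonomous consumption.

MPC = ΔC/ΔY = (4840 − 4080)/(5500 − 4500) = 760/1000 = 0.76
a = C − MPC·Y = 4080 − 0.76(4500) = 4080 − 3420 = 660

a = 660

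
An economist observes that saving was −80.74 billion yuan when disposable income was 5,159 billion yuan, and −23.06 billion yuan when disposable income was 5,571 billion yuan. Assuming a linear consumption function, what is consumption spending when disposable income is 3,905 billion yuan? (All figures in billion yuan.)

MPS = ΔS/ΔY = (-23.06 − (-80.74))/(5571 − 5159) = 57.68/412 = 0.14
MPC = 1 − MPS = 0.86
Autonomous saving = -80.74 − 0.14(5159) = -803, so a = 803
C = 803 + 0.86(3905) = 803 + 3358.3 = 4161.3

C = 4161.3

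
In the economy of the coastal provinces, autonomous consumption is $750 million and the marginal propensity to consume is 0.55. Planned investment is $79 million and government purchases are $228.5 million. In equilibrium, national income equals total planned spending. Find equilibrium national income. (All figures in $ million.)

Y = C + I + G = 750 + 0.55Y + 79 + 228.5
Y − 0.55Y = 1057.5
0.45Y = 1057.5, so Y = 1057.5/0.45 = 2350

Y = 2350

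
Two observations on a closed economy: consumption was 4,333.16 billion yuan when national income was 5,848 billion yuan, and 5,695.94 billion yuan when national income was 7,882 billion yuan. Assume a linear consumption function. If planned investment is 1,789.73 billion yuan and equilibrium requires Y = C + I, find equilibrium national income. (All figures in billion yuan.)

MPC = (5695.94 − 4333.16)/(7882 − 5848) = 1362.78/2034 = 0.67
a = 4333.16 − 0.67(5848) = 415
Equilibrium: Y = 415 + 0.67Y + 1789.73
0.33Y = 2204.73, so Y = 2204.73/0.33 = 6681

Y = 6681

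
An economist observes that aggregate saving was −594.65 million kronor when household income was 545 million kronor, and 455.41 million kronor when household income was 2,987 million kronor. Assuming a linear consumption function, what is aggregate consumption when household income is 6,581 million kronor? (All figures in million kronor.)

MPS = ΔS/ΔY = (455.41 − (-594.65))/(2987 − 545) = 1050.06/2442 = 0.43
MPC = 1 − MPS = 0.57
Autonomous saving = -594.65 − 0.43(545) = -829, so a = 829
C = 829 + 0.57(6581) = 829 + 3751.17 = 4580.17

C = 4580.17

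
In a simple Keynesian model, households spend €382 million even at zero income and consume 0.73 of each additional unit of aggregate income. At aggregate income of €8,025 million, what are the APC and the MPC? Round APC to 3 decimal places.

MPC = 0.73 (the slope of the consumption function)
C = 382 + 0.73(8025) = 6240.25, so APC = 6240.25/8025 = 0.778

APC = 0.778; MPC = 0.73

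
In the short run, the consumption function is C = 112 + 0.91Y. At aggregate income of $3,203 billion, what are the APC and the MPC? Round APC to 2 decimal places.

APC = 0.94; MPC = 0.91

MPC = 0.91 (the slope of the consumption function)
C = 112 + 0.91(3203) = 3026.73, so APC = 3026.73/3203 = 0.94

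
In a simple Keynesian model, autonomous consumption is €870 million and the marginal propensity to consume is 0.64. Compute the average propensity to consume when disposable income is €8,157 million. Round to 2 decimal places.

APC = 0.75

C = 870 + 0.64(8157) = 6090.48
APC = C/Y = 6090.48/8157 = 0.75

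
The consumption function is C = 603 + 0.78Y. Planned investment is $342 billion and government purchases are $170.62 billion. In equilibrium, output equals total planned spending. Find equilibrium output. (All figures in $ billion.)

Y = C + I + G = 603 + 0.78Y + 342 + 170.62
Y − 0.78Y = 1115.62
0.22Y = 1115.62, so Y = 1115.62/0.22 = 5071

Y = 5071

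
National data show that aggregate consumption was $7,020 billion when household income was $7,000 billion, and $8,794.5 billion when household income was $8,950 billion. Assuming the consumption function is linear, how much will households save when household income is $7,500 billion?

MPC = (8794.5 − 7020)/(8950 − 7000) = 1774.5/1950 = 0.91
a = 7020 − 0.91(7000) = 7020 − 6370 = 650
C = 650 + 0.91(7500) = 7475
S = 7500 − 7475 = 25

S = 25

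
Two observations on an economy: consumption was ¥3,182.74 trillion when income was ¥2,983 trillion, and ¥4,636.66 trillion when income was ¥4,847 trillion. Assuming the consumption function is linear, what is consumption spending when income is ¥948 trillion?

MPC = (4636.66 − 3182.74)/(4847 − 2983) = 1453.92/1864 = 0.78
a = 3182.74 − 0.78(2983) = 3182.74 − 2326.74 = 856
C = 856 + 0.78(948) = 856 + 739.44 = 1595.44

C = 1595.44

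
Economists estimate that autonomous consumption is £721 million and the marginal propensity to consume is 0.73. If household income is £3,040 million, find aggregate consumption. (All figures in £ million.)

C = 721 + 0.73(3040) = 721 + 2219.2 = 2940.2

C = 2940.2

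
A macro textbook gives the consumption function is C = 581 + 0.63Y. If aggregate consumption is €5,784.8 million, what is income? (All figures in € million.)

581 + 0.63Y = 5784.8
0.63Y = 5203.8, so Y = 5203.8/0.63 = 8260

Y = 8260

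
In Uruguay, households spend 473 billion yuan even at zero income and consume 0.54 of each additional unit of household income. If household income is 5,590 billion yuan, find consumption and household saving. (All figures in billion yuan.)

C = 3491.6; S = 2098.4

C = 473 + 0.54(5590) = 473 + 3018.6 = 3491.6
S = Y − C = 5590 − 3491.6 = 2098.4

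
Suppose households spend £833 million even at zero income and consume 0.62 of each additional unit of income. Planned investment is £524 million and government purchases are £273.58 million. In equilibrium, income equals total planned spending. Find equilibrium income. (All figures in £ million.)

Y = 4291

Y = C + I + G = 833 + 0.62Y + 524 + 273.58
Y − 0.62Y = 1630.58
0.38Y = 1630.58, so Y = 1630.58/0.38 = 4291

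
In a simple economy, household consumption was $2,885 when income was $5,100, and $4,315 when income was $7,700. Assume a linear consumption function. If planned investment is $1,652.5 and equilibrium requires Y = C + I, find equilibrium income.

MPC = (4315 − 2885)/(7700 − 5100) = 1430/2600 = 0.55
a = 2885 − 0.55(5100) = 80
Equilibrium: Y = 80 + 0.55Y + 1652.5
0.45Y = 1732.5, so Y = 1732.5/0.45 = 3850

Y = 3850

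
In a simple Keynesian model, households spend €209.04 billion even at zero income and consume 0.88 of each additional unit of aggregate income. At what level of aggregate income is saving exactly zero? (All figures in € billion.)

At break-even, C = Y: 209.04 + 0.88Y = Y
0.12Y = 209.04, so Y = 209.04/0.12 = 1742

Y = 1742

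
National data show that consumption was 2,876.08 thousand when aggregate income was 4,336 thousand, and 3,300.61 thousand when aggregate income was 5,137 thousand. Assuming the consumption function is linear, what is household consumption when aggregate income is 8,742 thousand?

C = 5211.26

MPC = (3300.61 − 2876.08)/(5137 − 4336) = 424.53/801 = 0.53
a = 2876.08 − 0.53(4336) = 2876.08 − 2298.08 = 578
C = 578 + 0.53(8742) = 578 + 4633.26 = 5211.26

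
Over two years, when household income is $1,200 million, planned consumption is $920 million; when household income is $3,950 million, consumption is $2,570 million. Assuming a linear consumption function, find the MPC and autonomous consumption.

MPC = ΔC/ΔY = (2570 − 920)/(3950 − 1200) = 1650/2750 = 0.6
a = C − MPC·Y = 920 − 0.6(1200) = 920 − 720 = 200

MPC = 0.6; a = 200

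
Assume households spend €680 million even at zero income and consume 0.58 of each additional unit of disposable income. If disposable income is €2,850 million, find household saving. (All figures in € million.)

C = 680 + 0.58(2850) = 680 + 1653 = 2333
S = Y − C = 2850 − 2333 = 517

S = 517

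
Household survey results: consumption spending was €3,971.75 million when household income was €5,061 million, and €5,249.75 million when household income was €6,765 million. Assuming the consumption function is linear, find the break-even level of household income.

Y = 704

MPC = (5249.75 − 3971.75)/(6765 − 5061) = 1278/1704 = 0.75
a = 3971.75 − 0.75(5061) = 3971.75 − 3795.75 = 176
Break-even: Y = a/(1−MPC) = 176/0.25 = 704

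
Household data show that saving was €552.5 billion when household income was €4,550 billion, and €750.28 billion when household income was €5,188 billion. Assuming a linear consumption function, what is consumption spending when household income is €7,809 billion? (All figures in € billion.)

C = 6246.21

MPS = ΔS/ΔY = (750.28 − 552.5)/(5188 − 4550) = 197.78/638 = 0.31
MPC = 1 − MPS = 0.69
Autonomous saving = 552.5 − 0.31(4550) = -858, so a = 858
C = 858 + 0.69(7809) = 858 + 5388.21 = 6246.21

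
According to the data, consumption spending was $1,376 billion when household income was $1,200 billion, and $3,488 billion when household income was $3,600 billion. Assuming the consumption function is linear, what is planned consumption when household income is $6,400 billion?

MPC = (3488 − 1376)/(3600 − 1200) = 2112/2400 = 0.88
a = 1376 − 0.88(1200) = 1376 − 1056 = 320
C = 320 + 0.88(6400) = 320 + 5632 = 5952

C = 5952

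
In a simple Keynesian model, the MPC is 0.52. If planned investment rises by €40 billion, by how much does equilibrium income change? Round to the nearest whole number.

The multiplier is 1/(1 − MPC) = 1/0.48.
ΔY = 40/0.48 = 83.33 ≈ 83

ΔY ≈ 83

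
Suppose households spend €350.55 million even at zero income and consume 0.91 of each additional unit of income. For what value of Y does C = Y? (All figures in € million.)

At break-even, C = Y: 350.55 + 0.91Y = Y
0.09Y = 350.55, so Y = 350.55/0.09 = 3895

Y = 3895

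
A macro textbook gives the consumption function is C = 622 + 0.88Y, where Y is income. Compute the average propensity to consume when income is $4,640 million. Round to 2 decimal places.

C = 622 + 0.88(4640) = 4705.2
APC = C/Y = 4705.2/4640 = 1.01

APC = 1.01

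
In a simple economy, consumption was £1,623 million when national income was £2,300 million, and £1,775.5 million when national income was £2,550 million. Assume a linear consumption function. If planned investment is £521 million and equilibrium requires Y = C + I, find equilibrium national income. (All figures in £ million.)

Y = 1900

MPC = (1775.5 − 1623)/(2550 − 2300) = 152.5/250 = 0.61
a = 1623 − 0.61(2300) = 220
Equilibrium: Y = 220 + 0.61Y + 521
0.39Y = 741, so Y = 741/0.39 = 1900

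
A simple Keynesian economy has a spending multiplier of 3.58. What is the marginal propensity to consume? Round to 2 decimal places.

k = 1/(1 − MPC), so 1 − MPC = 1/k = 1/3.58 = 0.2793
MPC = 1 − 0.2793 = 0.72

MPC = 0.72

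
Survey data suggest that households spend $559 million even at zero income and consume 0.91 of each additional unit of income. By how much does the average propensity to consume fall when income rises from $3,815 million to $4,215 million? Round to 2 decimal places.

ΔAPC = 0.01

At Y = 3815: C = 559 + 0.91(3815) = 4030.65, APC = 4030.65/3815 = 1.057
At Y = 4215: C = 4394.65, APC = 4394.65/4215 = 1.043
Fall in APC = 1.057 − 1.043 = 0.014 ≈ 0.01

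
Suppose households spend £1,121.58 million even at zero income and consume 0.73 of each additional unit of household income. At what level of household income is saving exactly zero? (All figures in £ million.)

Y = 4154

At break-even, C = Y: 1121.58 + 0.73Y = Y
0.27Y = 1121.58, so Y = 1121.58/0.27 = 4154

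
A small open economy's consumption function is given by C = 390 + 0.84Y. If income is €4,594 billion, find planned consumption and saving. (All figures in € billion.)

C = 390 + 0.84(4594) = 390 + 3858.96 = 4248.96
S = Y − C = 4594 − 4248.96 = 345.04

C = 4248.96; S = 345.04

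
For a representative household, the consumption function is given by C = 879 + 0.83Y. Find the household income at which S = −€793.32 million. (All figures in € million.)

Y = 504

S = Y − C = -879 + 0.17Y
-879 + 0.17Y = -793.32, so 0.17Y = 85.68 and Y = 504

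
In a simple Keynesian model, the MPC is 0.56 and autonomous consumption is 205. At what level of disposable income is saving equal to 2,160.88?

S = Y − C = -205 + 0.44Y
-205 + 0.44Y = 2160.88, so 0.44Y = 2365.88 and Y = 5377

Y = 5377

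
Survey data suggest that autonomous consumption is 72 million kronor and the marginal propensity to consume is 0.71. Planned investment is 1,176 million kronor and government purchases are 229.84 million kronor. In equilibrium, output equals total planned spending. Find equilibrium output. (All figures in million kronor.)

Y = C + I + G = 72 + 0.71Y + 1176 + 229.84
Y − 0.71Y = 1477.84
0.29Y = 1477.84, so Y = 1477.84/0.29 = 5096

Y = 5096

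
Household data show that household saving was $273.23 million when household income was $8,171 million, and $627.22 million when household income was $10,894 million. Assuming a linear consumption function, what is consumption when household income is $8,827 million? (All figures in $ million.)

C = 8468.49

MPS = ΔS/ΔY = (627.22 − 273.23)/(10894 − 8171) = 353.99/2723 = 0.13
MPC = 1 − MPS = 0.87
Autonomous saving = 273.23 − 0.13(8171) = -789, so a = 789
C = 789 + 0.87(8827) = 789 + 7679.49 = 8468.49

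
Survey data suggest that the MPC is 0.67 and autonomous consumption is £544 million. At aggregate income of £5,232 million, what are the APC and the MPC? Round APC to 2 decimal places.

APC = 0.77; MPC = 0.67

MPC = 0.67 (the slope of the consumption function)
C = 544 + 0.67(5232) = 4049.44, so APC = 4049.44/5232 = 0.77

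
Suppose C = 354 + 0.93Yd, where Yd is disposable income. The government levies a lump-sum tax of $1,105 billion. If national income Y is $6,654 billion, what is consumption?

Yd = Y − T = 6654 − 1105 = 5549
C = 354 + 0.93(5549) = 354 + 5160.57 = 5514.57

C = 5514.57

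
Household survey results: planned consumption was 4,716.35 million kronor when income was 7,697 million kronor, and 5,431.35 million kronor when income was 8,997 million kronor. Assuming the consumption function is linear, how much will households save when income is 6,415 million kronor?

S = 2403.75

MPC = (5431.35 − 4716.35)/(8997 − 7697) = 715/1300 = 0.55
a = 4716.35 − 0.55(7697) = 4716.35 − 4233.35 = 483
C = 483 + 0.55(6415) = 4011.25
S = 6415 − 4011.25 = 2403.75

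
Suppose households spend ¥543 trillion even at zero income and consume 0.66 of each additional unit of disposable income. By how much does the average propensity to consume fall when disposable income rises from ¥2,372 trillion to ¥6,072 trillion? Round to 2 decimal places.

At Y = 2372: C = 543 + 0.66(2372) = 2108.52, APC = 2108.52/2372 = 0.889
At Y = 6072: C = 4550.52, APC = 4550.52/6072 = 0.749
Fall in APC = 0.889 − 0.749 = 0.14

ΔAPC = 0.14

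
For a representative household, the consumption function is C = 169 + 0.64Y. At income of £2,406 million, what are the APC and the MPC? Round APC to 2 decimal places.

APC = 0.71; MPC = 0.64

MPC = 0.64 (the slope of the consumption function)
C = 169 + 0.64(2406) = 1708.84, so APC = 1708.84/2406 = 0.71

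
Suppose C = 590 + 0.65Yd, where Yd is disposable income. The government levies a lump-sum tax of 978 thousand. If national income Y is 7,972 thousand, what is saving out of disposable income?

Yd = Y − T = 7972 − 978 = 6994
C = 590 + 0.65(6994) = 590 + 4546.1 = 5136.1
S = Yd − C = 6994 − 5136.1 = 1857.9

S = 1857.9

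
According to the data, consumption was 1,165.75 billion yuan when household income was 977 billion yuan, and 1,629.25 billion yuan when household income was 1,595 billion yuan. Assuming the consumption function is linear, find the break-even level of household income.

MPC = (1629.25 − 1165.75)/(1595 − 977) = 463.5/618 = 0.75
a = 1165.75 − 0.75(977) = 1165.75 − 732.75 = 433
Break-even: Y = a/(1−MPC) = 433/0.25 = 1732

Y = 1732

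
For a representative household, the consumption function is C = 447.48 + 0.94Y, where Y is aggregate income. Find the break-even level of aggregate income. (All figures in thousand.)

At break-even, C = Y: 447.48 + 0.94Y = Y
0.06Y = 447.48, so Y = 447.48/0.06 = 7458

Y = 7458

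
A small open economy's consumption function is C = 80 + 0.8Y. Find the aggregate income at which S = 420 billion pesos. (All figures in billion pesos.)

S = Y − C = -80 + 0.2Y
-80 + 0.2Y = 420, so 0.2Y = 500 and Y = 2500

Y = 2500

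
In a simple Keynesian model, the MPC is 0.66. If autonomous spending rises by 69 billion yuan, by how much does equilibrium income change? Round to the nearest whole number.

The multiplier is 1/(1 − MPC) = 1/0.34.
ΔY = 69/0.34 = 202.94 ≈ 203

ΔY ≈ 203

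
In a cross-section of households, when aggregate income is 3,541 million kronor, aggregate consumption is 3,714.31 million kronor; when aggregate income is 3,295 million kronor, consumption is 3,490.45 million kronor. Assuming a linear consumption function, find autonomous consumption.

MPC = ΔC/ΔY = (3714.31 − 3490.45)/(3541 − 3295) = 223.86/246 = 0.91
a = C − MPC·Y = 3490.45 − 0.91(3295) = 3490.45 − 2998.45 = 492

a = 492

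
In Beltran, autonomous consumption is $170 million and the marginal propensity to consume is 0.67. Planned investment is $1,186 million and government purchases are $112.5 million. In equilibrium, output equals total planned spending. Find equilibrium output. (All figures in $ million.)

Y = 4450

Y = C + I + G = 170 + 0.67Y + 1186 + 112.5
Y − 0.67Y = 1468.5
0.33Y = 1468.5, so Y = 1468.5/0.33 = 4450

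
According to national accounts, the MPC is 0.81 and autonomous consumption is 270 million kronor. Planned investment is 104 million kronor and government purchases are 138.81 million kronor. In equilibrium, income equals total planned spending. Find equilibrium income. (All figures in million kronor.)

Y = C + I + G = 270 + 0.81Y + 104 + 138.81
Y − 0.81Y = 512.81
0.19Y = 512.81, so Y = 512.81/0.19 = 2699

Y = 2699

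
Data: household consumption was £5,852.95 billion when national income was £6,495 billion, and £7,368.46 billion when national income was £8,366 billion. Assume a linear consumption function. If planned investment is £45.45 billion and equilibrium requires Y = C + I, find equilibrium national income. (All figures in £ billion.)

MPC = (7368.46 − 5852.95)/(8366 − 6495) = 1515.51/1871 = 0.81
a = 5852.95 − 0.81(6495) = 592
Equilibrium: Y = 592 + 0.81Y + 45.45
0.19Y = 637.45, so Y = 637.45/0.19 = 3355

Y = 3355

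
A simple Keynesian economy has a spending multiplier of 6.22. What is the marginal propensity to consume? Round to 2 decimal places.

MPC = 0.84

k = 1/(1 − MPC), so 1 − MPC = 1/k = 1/6.22 = 0.1608
MPC = 1 − 0.1608 = 0.84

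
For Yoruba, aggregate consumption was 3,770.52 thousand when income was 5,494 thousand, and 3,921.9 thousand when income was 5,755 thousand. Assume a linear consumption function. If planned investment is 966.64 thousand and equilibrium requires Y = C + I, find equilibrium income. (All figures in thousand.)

MPC = (3921.9 − 3770.52)/(5755 − 5494) = 151.38/261 = 0.58
a = 3770.52 − 0.58(5494) = 584
Equilibrium: Y = 584 + 0.58Y + 966.64
0.42Y = 1550.64, so Y = 1550.64/0.42 = 3692

Y = 3692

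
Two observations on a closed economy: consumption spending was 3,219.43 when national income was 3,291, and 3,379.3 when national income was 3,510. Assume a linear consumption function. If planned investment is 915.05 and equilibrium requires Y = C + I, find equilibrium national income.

MPC = (3379.3 − 3219.43)/(3510 − 3291) = 159.87/219 = 0.73
a = 3219.43 − 0.73(3291) = 817
Equilibrium: Y = 817 + 0.73Y + 915.05
0.27Y = 1732.05, so Y = 1732.05/0.27 = 6415

Y = 6415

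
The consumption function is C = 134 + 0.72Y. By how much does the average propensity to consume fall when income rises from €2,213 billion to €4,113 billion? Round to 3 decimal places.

ΔAPC = 0.028

At Y = 2213: C = 134 + 0.72(2213) = 1727.36, APC = 1727.36/2213 = 0.7806
At Y = 4113: C = 3095.36, APC = 3095.36/4113 = 0.7526
Fall in APC = 0.7806 − 0.7526 = 0.028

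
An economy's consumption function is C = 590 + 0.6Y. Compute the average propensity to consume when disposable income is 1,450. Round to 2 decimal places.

APC = 1.01

C = 590 + 0.6(1450) = 1460
APC = C/Y = 1460/1450 = 1.01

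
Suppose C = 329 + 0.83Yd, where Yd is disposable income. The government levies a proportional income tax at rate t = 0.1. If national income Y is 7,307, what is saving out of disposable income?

S = 788.971

Yd = (1 − 0.1)(7307) = 0.9(7307) = 6576.3
C = 329 + 0.83(6576.3) = 329 + 5458.329 = 5787.329
S = Yd − C = 6576.3 − 5787.329 = 788.971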